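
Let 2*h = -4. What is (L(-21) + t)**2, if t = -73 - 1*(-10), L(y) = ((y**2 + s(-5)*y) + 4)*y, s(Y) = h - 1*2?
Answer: 124813584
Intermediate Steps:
h = -2 (h = (1/2)*(-4) = -2)
s(Y) = -4 (s(Y) = -2 - 1*2 = -2 - 2 = -4)
L(y) = y*(4 + y**2 - 4*y) (L(y) = ((y**2 - 4*y) + 4)*y = (4 + y**2 - 4*y)*y = y*(4 + y**2 - 4*y))
t = -63 (t = -73 + 10 = -63)
(L(-21) + t)**2 = (-21*(4 + (-21)**2 - 4*(-21)) - 63)**2 = (-21*(4 + 441 + 84) - 63)**2 = (-21*529 - 63)**2 = (-11109 - 63)**2 = (-11172)**2 = 124813584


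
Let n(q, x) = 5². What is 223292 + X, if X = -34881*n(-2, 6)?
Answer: -648733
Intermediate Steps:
n(q, x) = 25
X = -872025 (X = -34881*25 = -872025)
223292 + X = 223292 - 872025 = -648733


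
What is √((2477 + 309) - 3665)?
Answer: I*√879 ≈ 29.648*I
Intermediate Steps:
√((2477 + 309) - 3665) = √(2786 - 3665) = √(-879) = I*√879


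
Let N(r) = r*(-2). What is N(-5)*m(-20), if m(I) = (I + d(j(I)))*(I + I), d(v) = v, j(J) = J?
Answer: 16000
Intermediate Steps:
N(r) = -2*r
m(I) = 4*I**2 (m(I) = (I + I)*(I + I) = (2*I)*(2*I) = 4*I**2)
N(-5)*m(-20) = (-2*(-5))*(4*(-20)**2) = 10*(4*400) = 10*1600 = 16000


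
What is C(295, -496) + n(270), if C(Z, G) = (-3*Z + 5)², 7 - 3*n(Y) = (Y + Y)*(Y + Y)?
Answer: 2031607/3 ≈ 6.7720e+5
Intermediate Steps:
n(Y) = 7/3 - 4*Y²/3 (n(Y) = 7/3 - (Y + Y)*(Y + Y)/3 = 7/3 - 2*Y*2*Y/3 = 7/3 - 4*Y²/3)
C(Z, G) = (5 - 3*Z)²
C(295, -496) + n(270) = (-5 + 3*295)² + (7/3 - 4/3*270²) = (-5 + 885)² + (7/3 - 4/3*72900) = 880² + (7/3 - 97200) = 774400 - 291593/3 = 2031607/3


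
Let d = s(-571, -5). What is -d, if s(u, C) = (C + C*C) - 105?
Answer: 85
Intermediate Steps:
s(u, C) = -105 + C + C**2 (s(u, C) = (C + C**2) - 105 = -105 + C + C**2)
d = -85 (d = -105 - 5 + (-5)**2 = -105 - 5 + 25 = -85)
-d = -1*(-85) = 85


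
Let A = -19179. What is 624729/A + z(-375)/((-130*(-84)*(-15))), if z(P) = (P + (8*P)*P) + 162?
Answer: -1529665433/38784200 ≈ -39.440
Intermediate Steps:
z(P) = 162 + P + 8*P² (z(P) = (P + 8*P²) + 162 = 162 + P + 8*P²)
624729/A + z(-375)/((-130*(-84)*(-15))) = 624729/(-19179) + (162 - 375 + 8*(-375)²)/((-130*(-84)*(-15))) = 624729*(-1/19179) + (162 - 375 + 8*140625)/((10920*(-15))) = -208243/6393 + (162 - 375 + 1125000)/(-163800) = -208243/6393 + 1124787*(-1/163800) = -208243/6393 - 374929/54600 = -1529665433/38784200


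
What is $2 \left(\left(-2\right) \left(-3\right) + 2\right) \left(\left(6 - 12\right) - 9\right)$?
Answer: $-240$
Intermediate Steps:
$2 \left(\left(-2\right) \left(-3\right) + 2\right) \left(\left(6 - 12\right) - 9\right) = 2 \left(6 + 2\right) \left(-6 - 9\right) = 2 \cdot 8 \left(-15\right) = 16 \left(-15\right) = -240$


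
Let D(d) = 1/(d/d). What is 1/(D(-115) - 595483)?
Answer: -1/595482 ≈ -1.6793e-6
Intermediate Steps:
D(d) = 1 (D(d) = 1/1 = 1)
1/(D(-115) - 595483) = 1/(1 - 595483) = 1/(-595482) = -1/595482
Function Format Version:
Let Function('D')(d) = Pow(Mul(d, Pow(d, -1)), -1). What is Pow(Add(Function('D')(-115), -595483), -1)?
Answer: Rational(-1, 595482) ≈ -1.6793e-6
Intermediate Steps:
Function('D')(d) = 1 (Function('D')(d) = Pow(1, -1) = 1)
Pow(Add(Function('D')(-115), -595483), -1) = Pow(Add(1, -595483), -1) = Pow(-595482, -1) = Rational(-1, 595482)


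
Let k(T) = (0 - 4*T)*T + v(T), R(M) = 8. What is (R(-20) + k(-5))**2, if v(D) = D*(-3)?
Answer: 5929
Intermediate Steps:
v(D) = -3*D
k(T) = -4*T**2 - 3*T (k(T) = (0 - 4*T)*T - 3*T = (-4*T)*T - 3*T = -4*T**2 - 3*T)
(R(-20) + k(-5))**2 = (8 - 5*(-3 - 4*(-5)))**2 = (8 - 5*(-3 + 20))**2 = (8 - 5*17)**2 = (8 - 85)**2 = (-77)**2 = 5929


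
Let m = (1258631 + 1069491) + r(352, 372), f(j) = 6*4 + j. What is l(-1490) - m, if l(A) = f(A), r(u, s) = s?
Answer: -2329960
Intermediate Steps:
f(j) = 24 + j
l(A) = 24 + A
m = 2328494 (m = (1258631 + 1069491) + 372 = 2328122 + 372 = 2328494)
l(-1490) - m = (24 - 1490) - 1*2328494 = -1466 - 2328494 = -2329960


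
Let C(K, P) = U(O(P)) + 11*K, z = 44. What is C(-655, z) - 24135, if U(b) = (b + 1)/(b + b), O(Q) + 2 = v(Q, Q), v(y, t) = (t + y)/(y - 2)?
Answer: -125337/4 ≈ -31334.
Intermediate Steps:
v(y, t) = (t + y)/(-2 + y)
O(Q) = -2 + 2*Q/(-2 + Q) (O(Q) = -2 + (Q + Q)/(-2 + Q) = -2 + (2*Q)/(-2 + Q) = -2 + 2*Q/(-2 + Q))
U(b) = (1 + b)/(2*b) (U(b) = (1 + b)/((2*b)) = (1 + b)*(1/(2*b)) = (1 + b)/(2*b))
C(K, P) = 11*K + (1 + 4/(-2 + P))*(-1/2 + P/4)/2 (C(K, P) = (1 + 4/(-2 + P))/(2*((4/(-2 + P)))) + 11*K = (-1/2 + P/4)*(1 + 4/(-2 + P))/2 + 11*K = (1 + 4/(-2 + P))*(-1/2 + P/4)/2 + 11*K = 11*K + (1 + 4/(-2 + P))*(-1/2 + P/4)/2)
C(-655, z) - 24135 = (1/4 + 11*(-655) + (1/8)*44) - 24135 = (1/4 - 7205 + 11/2) - 24135 = -28797/4 - 24135 = -125337/4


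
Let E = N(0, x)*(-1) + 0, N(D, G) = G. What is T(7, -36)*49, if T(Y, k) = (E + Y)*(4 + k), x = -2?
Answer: -14112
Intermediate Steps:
E = 2 (E = -2*(-1) + 0 = 2 + 0 = 2)
T(Y, k) = (2 + Y)*(4 + k)
T(7, -36)*49 = (8 + 2*(-36) + 4*7 + 7*(-36))*49 = (8 - 72 + 28 - 252)*49 = -288*49 = -14112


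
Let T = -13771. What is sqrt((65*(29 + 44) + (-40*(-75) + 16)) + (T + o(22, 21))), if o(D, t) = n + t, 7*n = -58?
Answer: I*sqrt(293867)/7 ≈ 77.442*I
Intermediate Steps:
n = -58/7 (n = (1/7)*(-58) = -58/7 ≈ -8.2857)
o(D, t) = -58/7 + t
sqrt((65*(29 + 44) + (-40*(-75) + 16)) + (T + o(22, 21))) = sqrt((65*(29 + 44) + (-40*(-75) + 16)) + (-13771 + (-58/7 + 21))) = sqrt((65*73 + (3000 + 16)) + (-13771 + 89/7)) = sqrt((4745 + 3016) - 96308/7) = sqrt(7761 - 96308/7) = sqrt(-41981/7) = I*sqrt(293867)/7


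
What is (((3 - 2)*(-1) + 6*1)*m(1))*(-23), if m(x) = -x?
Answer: 115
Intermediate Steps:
(((3 - 2)*(-1) + 6*1)*m(1))*(-23) = (((3 - 2)*(-1) + 6*1)*(-1*1))*(-23) = ((1*(-1) + 6)*(-1))*(-23) = ((-1 + 6)*(-1))*(-23) = (5*(-1))*(-23) = -5*(-23) = 115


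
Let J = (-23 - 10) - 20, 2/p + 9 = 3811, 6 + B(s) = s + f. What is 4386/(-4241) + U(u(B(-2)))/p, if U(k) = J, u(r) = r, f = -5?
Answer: -427297859/4241 ≈ -1.0075e+5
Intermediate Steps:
B(s) = -11 + s (B(s) = -6 + (s - 5) = -6 + (-5 + s) = -11 + s)
p = 1/1901 (p = 2/(-9 + 3811) = 2/3802 = 2*(1/3802) = 1/1901 ≈ 0.00052604)
J = -53 (J = -33 - 20 = -53)
U(k) = -53
4386/(-4241) + U(u(B(-2)))/p = 4386/(-4241) - 53/1/1901 = 4386*(-1/4241) - 53*1901 = -4386/4241 - 100753 = -427297859/4241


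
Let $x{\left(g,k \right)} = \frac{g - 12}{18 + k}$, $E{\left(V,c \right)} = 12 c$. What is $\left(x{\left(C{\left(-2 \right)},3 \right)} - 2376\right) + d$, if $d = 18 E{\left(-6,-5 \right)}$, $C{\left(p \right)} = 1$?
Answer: $- \frac{72587}{21} \approx -3456.5$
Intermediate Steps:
$x{\left(g,k \right)} = \frac{-12 + g}{18 + k}$
$d = -1080$ ($d = 18 \cdot 12 \left(-5\right) = 18 \left(-60\right) = -1080$)
$\left(x{\left(C{\left(-2 \right)},3 \right)} - 2376\right) + d = \left(\frac{-12 + 1}{18 + 3} - 2376\right) - 1080 = \left(\frac{1}{21} \left(-11\right) - 2376\right) - 1080 = \left(- \frac{11}{21} - 2376\right) - 1080 = - \frac{49907}{21} - 1080 = - \frac{72587}{21}$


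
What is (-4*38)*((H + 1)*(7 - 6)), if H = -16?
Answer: 2280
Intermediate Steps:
(-4*38)*((H + 1)*(7 - 6)) = (-4*38)*((-16 + 1)*(7 - 6)) = -(-2280) = -152*(-15) = 2280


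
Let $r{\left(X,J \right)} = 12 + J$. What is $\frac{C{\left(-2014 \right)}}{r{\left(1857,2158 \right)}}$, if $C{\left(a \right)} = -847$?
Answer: $- \frac{121}{310} \approx -0.39032$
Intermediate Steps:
$\frac{C{\left(-2014 \right)}}{r{\left(1857,2158 \right)}} = - \frac{847}{12 + 2158} = - \frac{847}{2170} = \left(-847\right) \frac{1}{2170} = - \frac{121}{310}$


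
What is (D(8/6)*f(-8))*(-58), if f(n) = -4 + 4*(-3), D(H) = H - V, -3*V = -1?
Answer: 928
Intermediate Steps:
V = ⅓ (V = -⅓*(-1) = ⅓ ≈ 0.33333)
D(H) = -⅓ + H (D(H) = H - 1*⅓ = H - ⅓ = -⅓ + H)
f(n) = -16 (f(n) = -4 - 12 = -16)
(D(8/6)*f(-8))*(-58) = ((-⅓ + 8/6)*(-16))*(-58) = ((-⅓ + 8*(⅙))*(-16))*(-58) = ((-⅓ + 4/3)*(-16))*(-58) = (1*(-16))*(-58) = -16*(-58) = 928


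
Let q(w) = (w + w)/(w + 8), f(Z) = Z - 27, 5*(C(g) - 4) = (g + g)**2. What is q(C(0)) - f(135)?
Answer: -322/3 ≈ -107.33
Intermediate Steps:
C(g) = 4 + 4*g**2/5 (C(g) = 4 + (g + g)**2/5 = 4 + (2*g)**2/5 = 4 + (4*g**2)/5 = 4 + 4*g**2/5)
f(Z) = -27 + Z
q(w) = 2*w/(8 + w) (q(w) = (2*w)/(8 + w) = 2*w/(8 + w))
q(C(0)) - f(135) = 2*(4 + (4/5)*0**2)/(8 + (4 + (4/5)*0**2)) - (-27 + 135) = 2*(4 + (4/5)*0)/(8 + (4 + (4/5)*0)) - 1*108 = 2*(4 + 0)/(8 + (4 + 0)) - 108 = 2*4/(8 + 4) - 108 = 2*4/12 - 108 = 2*4*(1/12) - 108 = 2/3 - 108 = -322/3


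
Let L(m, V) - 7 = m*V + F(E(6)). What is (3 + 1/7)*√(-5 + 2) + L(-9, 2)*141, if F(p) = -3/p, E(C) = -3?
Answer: -1410 + 22*I*√3/7 ≈ -1410.0 + 5.4436*I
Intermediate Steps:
L(m, V) = 8 + V*m (L(m, V) = 7 + (m*V - 3/(-3)) = 7 + (V*m - 3*(-⅓)) = 7 + (V*m + 1) = 7 + (1 + V*m) = 8 + V*m)
(3 + 1/7)*√(-5 + 2) + L(-9, 2)*141 = (3 + 1/7)*√(-5 + 2) + (8 + 2*(-9))*141 = (3 + ⅐)*√(-3) + (8 - 18)*141 = 22*(I*√3)/7 - 10*141 = 22*I*√3/7 - 1410 = -1410 + 22*I*√3/7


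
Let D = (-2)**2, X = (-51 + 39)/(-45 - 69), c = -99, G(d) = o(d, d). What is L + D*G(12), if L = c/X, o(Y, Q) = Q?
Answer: -1785/2 ≈ -892.50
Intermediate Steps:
G(d) = d
X = 2/19 (X = -12/(-114) = -12*(-1/114) = 2/19 ≈ 0.10526)
D = 4
L = -1881/2 (L = -99/2/19 = -99*19/2 = -1881/2 ≈ -940.50)
L + D*G(12) = -1881/2 + 4*12 = -1881/2 + 48 = -1785/2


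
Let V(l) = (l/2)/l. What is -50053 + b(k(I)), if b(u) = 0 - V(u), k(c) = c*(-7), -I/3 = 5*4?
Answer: -100107/2 ≈ -50054.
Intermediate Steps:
I = -60 (I = -15*4 = -3*20 = -60)
k(c) = -7*c
V(l) = 1/2 (V(l) = (l*(1/2))/l = (l/2)/l = 1/2)
b(u) = -1/2 (b(u) = 0 - 1*1/2 = 0 - 1/2 = -1/2)
-50053 + b(k(I)) = -50053 - 1/2 = -100107/2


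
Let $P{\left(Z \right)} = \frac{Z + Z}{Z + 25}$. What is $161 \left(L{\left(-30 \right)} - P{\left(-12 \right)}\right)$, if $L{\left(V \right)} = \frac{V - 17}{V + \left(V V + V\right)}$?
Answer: $\frac{449627}{1560} \approx 288.22$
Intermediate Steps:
$L{\left(V \right)} = \frac{-17 + V}{V^{2} + 2 V}$ ($L{\left(V \right)} = \frac{-17 + V}{V + \left(V^{2} + V\right)} = \frac{-17 + V}{V + \left(V + V^{2}\right)} = \frac{-17 + V}{V^{2} + 2 V}$)
$P{\left(Z \right)} = \frac{2 Z}{25 + Z}$
$161 \left(L{\left(-30 \right)} - P{\left(-12 \right)}\right) = 161 \left(\frac{-17 - 30}{\left(-30\right) \left(2 - 30\right)} - 2 \left(-12\right) \frac{1}{25 - 12}\right) = 161 \left(\left(- \frac{1}{30}\right) \frac{1}{-28} \left(-47\right) - 2 \left(-12\right) \frac{1}{13}\right) = 161 \left(\left(- \frac{1}{30}\right) \left(- \frac{1}{28}\right) \left(-47\right) - 2 \left(-12\right) \frac{1}{13}\right) = 161 \left(- \frac{47}{840} - - \frac{24}{13}\right) = 161 \left(- \frac{47}{840} + \frac{24}{13}\right) = 161 \cdot \frac{19549}{10920} = \frac{449627}{1560}$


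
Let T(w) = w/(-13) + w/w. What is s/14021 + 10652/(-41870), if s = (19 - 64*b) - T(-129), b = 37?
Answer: -1613050863/3815885255 ≈ -0.42272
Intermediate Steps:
T(w) = 1 - w/13 (T(w) = w*(-1/13) + 1 = -w/13 + 1 = 1 - w/13)
s = -30679/13 (s = (19 - 64*37) - (1 - 1/13*(-129)) = (19 - 2368) - (1 + 129/13) = -2349 - 1*142/13 = -2349 - 142/13 = -30679/13 ≈ -2359.9)
s/14021 + 10652/(-41870) = -30679/13/14021 + 10652/(-41870) = -30679/13*1/14021 + 10652*(-1/41870) = -30679/182273 - 5326/20935 = -1613050863/3815885255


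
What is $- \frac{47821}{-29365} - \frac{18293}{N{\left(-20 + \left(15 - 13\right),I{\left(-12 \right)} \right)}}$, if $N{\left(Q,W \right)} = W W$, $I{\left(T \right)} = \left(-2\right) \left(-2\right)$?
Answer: $- \frac{536408809}{469840} \approx -1141.7$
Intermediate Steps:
$I{\left(T \right)} = 4$
$N{\left(Q,W \right)} = W^{2}$
$- \frac{47821}{-29365} - \frac{18293}{N{\left(-20 + \left(15 - 13\right),I{\left(-12 \right)} \right)}} = - \frac{47821}{-29365} - \frac{18293}{4^{2}} = \left(-47821\right) \left(- \frac{1}{29365}\right) - \frac{18293}{16} = \frac{47821}{29365} - \frac{18293}{16} = - \frac{536408809}{469840}$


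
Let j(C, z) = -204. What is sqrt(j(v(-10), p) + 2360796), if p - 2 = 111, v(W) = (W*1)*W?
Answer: 156*sqrt(97) ≈ 1536.4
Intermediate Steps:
v(W) = W**2 (v(W) = W*W = W**2)
p = 113 (p = 2 + 111 = 113)
sqrt(j(v(-10), p) + 2360796) = sqrt(-204 + 2360796) = sqrt(2360592) = 156*sqrt(97)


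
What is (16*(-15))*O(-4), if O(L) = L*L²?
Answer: 15360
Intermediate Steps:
O(L) = L³
(16*(-15))*O(-4) = (16*(-15))*(-4)³ = -240*(-64) = 15360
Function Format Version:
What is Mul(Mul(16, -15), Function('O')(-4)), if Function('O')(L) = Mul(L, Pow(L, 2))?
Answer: 15360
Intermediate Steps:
Function('O')(L) = Pow(L, 3)
Mul(Mul(16, -15), Function('O')(-4)) = Mul(Mul(16, -15), Pow(-4, 3)) = Mul(-240, -64) = 15360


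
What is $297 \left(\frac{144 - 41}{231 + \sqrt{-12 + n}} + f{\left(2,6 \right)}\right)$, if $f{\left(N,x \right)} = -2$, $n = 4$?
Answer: $\frac{297 \left(- 4 \sqrt{2} + 359 i\right)}{- 231 i + 2 \sqrt{2}} \approx -461.59 - 1.6212 i$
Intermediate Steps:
$297 \left(\frac{144 - 41}{231 + \sqrt{-12 + n}} + f{\left(2,6 \right)}\right) = 297 \left(\frac{144 - 41}{231 + \sqrt{-12 + 4}} - 2\right) = 297 \left(\frac{103}{231 + \sqrt{-8}} - 2\right) = 297 \left(\frac{103}{231 + 2 i \sqrt{2}} - 2\right) = 297 \left(-2 + \frac{103}{231 + 2 i \sqrt{2}}\right) = -594 + \frac{30591}{231 + 2 i \sqrt{2}}$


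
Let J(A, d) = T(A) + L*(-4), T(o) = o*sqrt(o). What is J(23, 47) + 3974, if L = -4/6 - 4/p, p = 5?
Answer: 59698/15 + 23*sqrt(23) ≈ 4090.2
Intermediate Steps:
L = -22/15 (L = -4/6 - 4/5 = -4*1/6 - 4*1/5 = -2/3 - 4/5 = -22/15 ≈ -1.4667)
T(o) = o**(3/2)
J(A, d) = 88/15 + A**(3/2) (J(A, d) = A**(3/2) - 22/15*(-4) = A**(3/2) + 88/15 = 88/15 + A**(3/2))
J(23, 47) + 3974 = (88/15 + 23**(3/2)) + 3974 = (88/15 + 23*sqrt(23)) + 3974 = 59698/15 + 23*sqrt(23)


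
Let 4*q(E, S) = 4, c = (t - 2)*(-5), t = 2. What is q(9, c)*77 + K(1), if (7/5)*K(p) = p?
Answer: 544/7 ≈ 77.714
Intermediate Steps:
K(p) = 5*p/7
c = 0 (c = (2 - 2)*(-5) = 0*(-5) = 0)
q(E, S) = 1 (q(E, S) = (¼)*4 = 1)
q(9, c)*77 + K(1) = 1*77 + (5/7)*1 = 77 + 5/7 = 544/7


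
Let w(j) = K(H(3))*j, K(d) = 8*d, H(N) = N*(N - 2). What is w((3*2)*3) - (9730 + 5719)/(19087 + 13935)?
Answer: 14250055/33022 ≈ 431.53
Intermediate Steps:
H(N) = N*(-2 + N)
w(j) = 24*j (w(j) = (8*(3*(-2 + 3)))*j = (8*(3*1))*j = (8*3)*j = 24*j)
w((3*2)*3) - (9730 + 5719)/(19087 + 13935) = 24*((3*2)*3) - (9730 + 5719)/(19087 + 13935) = 24*(6*3) - 15449/33022 = 24*18 - 15449/33022 = 432 - 1*15449/33022 = 432 - 15449/33022 = 14250055/33022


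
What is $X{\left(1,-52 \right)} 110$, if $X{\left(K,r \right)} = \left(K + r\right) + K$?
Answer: $-5500$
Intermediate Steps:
$X{\left(K,r \right)} = r + 2 K$
$X{\left(1,-52 \right)} 110 = \left(-52 + 2 \cdot 1\right) 110 = \left(-52 + 2\right) 110 = \left(-50\right) 110 = -5500$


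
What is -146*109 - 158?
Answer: -16072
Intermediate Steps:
-146*109 - 158 = -15914 - 158 = -16072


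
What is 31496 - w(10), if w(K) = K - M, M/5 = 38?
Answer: 31676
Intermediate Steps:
M = 190 (M = 5*38 = 190)
w(K) = -190 + K (w(K) = K - 1*190 = K - 190 = -190 + K)
31496 - w(10) = 31496 - (-190 + 10) = 31496 - 1*(-180) = 31496 + 180 = 31676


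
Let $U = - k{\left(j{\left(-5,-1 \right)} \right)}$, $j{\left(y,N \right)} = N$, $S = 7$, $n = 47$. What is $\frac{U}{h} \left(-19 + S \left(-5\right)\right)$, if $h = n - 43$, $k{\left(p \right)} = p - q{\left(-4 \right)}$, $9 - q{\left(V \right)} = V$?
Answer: $-189$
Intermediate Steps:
$q{\left(V \right)} = 9 - V$
$k{\left(p \right)} = -13 + p$ ($k{\left(p \right)} = p - \left(9 - -4\right) = p - \left(9 + 4\right) = p - 13 = -13 + p$)
$h = 4$ ($h = 47 - 43 = 4$)
$U = 14$ ($U = - (-13 - 1) = \left(-1\right) \left(-14\right) = 14$)
$\frac{U}{h} \left(-19 + S \left(-5\right)\right) = \frac{14}{4} \left(-19 + 7 \left(-5\right)\right) = 14 \cdot \frac{1}{4} \left(-19 - 35\right) = \frac{7}{2} \left(-54\right) = -189$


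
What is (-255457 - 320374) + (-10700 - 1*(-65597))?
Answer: -520934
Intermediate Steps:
(-255457 - 320374) + (-10700 - 1*(-65597)) = -575831 + (-10700 + 65597) = -575831 + 54897 = -520934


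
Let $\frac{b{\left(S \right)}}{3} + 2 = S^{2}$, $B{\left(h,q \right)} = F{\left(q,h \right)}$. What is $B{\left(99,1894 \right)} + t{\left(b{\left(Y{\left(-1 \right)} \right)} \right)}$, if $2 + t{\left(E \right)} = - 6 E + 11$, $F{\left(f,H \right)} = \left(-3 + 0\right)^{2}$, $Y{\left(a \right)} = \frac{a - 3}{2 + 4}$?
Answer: $46$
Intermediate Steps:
$Y{\left(a \right)} = - \frac{1}{2} + \frac{a}{6}$ ($Y{\left(a \right)} = \frac{-3 + a}{6} = \left(-3 + a\right) \frac{1}{6} = - \frac{1}{2} + \frac{a}{6}$)
$F{\left(f,H \right)} = 9$ ($F{\left(f,H \right)} = \left(-3\right)^{2} = 9$)
$B{\left(h,q \right)} = 9$
$b{\left(S \right)} = -6 + 3 S^{2}$
$t{\left(E \right)} = 9 - 6 E$ ($t{\left(E \right)} = -2 - \left(-11 + 6 E\right) = 9 - 6 E$)
$B{\left(99,1894 \right)} + t{\left(b{\left(Y{\left(-1 \right)} \right)} \right)} = 9 - \left(-9 + 6 \left(-6 + 3 \left(- \frac{1}{2} + \frac{1}{6} \left(-1\right)\right)^{2}\right)\right) = 9 - \left(-9 + 6 \left(-6 + 3 \left(- \frac{1}{2} - \frac{1}{6}\right)^{2}\right)\right) = 9 - \left(-9 + 6 \left(-6 + 3 \left(- \frac{2}{3}\right)^{2}\right)\right) = 9 - \left(-9 + 6 \left(-6 + 3 \cdot \frac{4}{9}\right)\right) = 9 - \left(-9 + 6 \left(-6 + \frac{4}{3}\right)\right) = 9 + \left(9 - -28\right) = 9 + \left(9 + 28\right) = 9 + 37 = 46$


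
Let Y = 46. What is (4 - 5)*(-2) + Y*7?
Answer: 324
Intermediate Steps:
(4 - 5)*(-2) + Y*7 = (4 - 5)*(-2) + 46*7 = -1*(-2) + 322 = 2 + 322 = 324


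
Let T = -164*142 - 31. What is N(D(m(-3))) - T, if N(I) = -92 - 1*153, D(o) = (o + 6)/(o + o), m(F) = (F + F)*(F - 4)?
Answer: 23074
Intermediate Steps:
m(F) = 2*F*(-4 + F) (m(F) = (2*F)*(-4 + F) = 2*F*(-4 + F))
D(o) = (6 + o)/(2*o) (D(o) = (6 + o)/((2*o)) = (6 + o)*(1/(2*o)) = (6 + o)/(2*o))
N(I) = -245 (N(I) = -92 - 153 = -245)
T = -23319 (T = -23288 - 31 = -23319)
N(D(m(-3))) - T = -245 - 1*(-23319) = -245 + 23319 = 23074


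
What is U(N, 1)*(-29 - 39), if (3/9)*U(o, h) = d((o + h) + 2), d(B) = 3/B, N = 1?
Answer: -153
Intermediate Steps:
U(o, h) = 9/(2 + h + o) (U(o, h) = 3*(3/((o + h) + 2)) = 3*(3/((h + o) + 2)) = 3*(3/(2 + h + o)) = 9/(2 + h + o))
U(N, 1)*(-29 - 39) = (9/(2 + 1 + 1))*(-29 - 39) = (9/4)*(-68) = -153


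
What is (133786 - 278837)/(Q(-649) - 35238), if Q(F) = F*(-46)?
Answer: 145051/5384 ≈ 26.941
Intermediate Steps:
Q(F) = -46*F
(133786 - 278837)/(Q(-649) - 35238) = (133786 - 278837)/(-46*(-649) - 35238) = -145051/(29854 - 35238) = -145051/(-5384) = -145051*(-1/5384) = 145051/5384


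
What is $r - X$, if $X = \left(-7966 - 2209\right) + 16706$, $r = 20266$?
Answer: $13735$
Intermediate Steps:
$X = 6531$ ($X = -10175 + 16706 = 6531$)
$r - X = 20266 - 6531 = 13735$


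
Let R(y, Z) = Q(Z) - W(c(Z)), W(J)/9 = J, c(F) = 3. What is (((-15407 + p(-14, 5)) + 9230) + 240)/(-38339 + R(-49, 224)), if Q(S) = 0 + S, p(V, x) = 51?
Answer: 327/2119 ≈ 0.15432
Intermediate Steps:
W(J) = 9*J
Q(S) = S
R(y, Z) = -27 + Z (R(y, Z) = Z - 9*3 = Z - 1*27 = Z - 27 = -27 + Z)
(((-15407 + p(-14, 5)) + 9230) + 240)/(-38339 + R(-49, 224)) = (((-15407 + 51) + 9230) + 240)/(-38339 + (-27 + 224)) = ((-15356 + 9230) + 240)/(-38339 + 197) = (-6126 + 240)/(-38142) = -5886*(-1/38142) = 327/2119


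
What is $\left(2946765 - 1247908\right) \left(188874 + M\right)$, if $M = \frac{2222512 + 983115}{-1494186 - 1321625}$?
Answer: $\frac{903503596006503259}{2815811} \approx 3.2087 \cdot 10^{11}$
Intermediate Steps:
$M = - \frac{3205627}{2815811}$ ($M = \frac{3205627}{-2815811} = 3205627 \left(- \frac{1}{2815811}\right) = - \frac{3205627}{2815811} \approx -1.1384$)
$\left(2946765 - 1247908\right) \left(188874 + M\right) = \left(2946765 - 1247908\right) \left(188874 - \frac{3205627}{2815811}\right) = 1698857 \cdot \frac{531830281187}{2815811} = \frac{903503596006503259}{2815811}$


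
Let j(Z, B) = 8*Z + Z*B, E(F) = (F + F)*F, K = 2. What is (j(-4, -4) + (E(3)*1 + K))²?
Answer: 16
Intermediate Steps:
E(F) = 2*F² (E(F) = (2*F)*F = 2*F²)
j(Z, B) = 8*Z + B*Z
(j(-4, -4) + (E(3)*1 + K))² = (-4*(8 - 4) + ((2*3²)*1 + 2))² = (-4*4 + ((2*9)*1 + 2))² = (-16 + (18*1 + 2))² = (-16 + (18 + 2))² = (-16 + 20)² = 4² = 16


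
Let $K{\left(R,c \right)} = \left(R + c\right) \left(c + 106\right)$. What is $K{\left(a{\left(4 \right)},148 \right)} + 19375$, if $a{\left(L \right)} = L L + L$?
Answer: $62047$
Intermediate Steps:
$a{\left(L \right)} = L + L^{2}$ ($a{\left(L \right)} = L^{2} + L = L + L^{2}$)
$K{\left(R,c \right)} = \left(106 + c\right) \left(R + c\right)$ ($K{\left(R,c \right)} = \left(R + c\right) \left(106 + c\right) = \left(106 + c\right) \left(R + c\right)$)
$K{\left(a{\left(4 \right)},148 \right)} + 19375 = \left(148^{2} + 106 \cdot 4 \left(1 + 4\right) + 106 \cdot 148 + 4 \left(1 + 4\right) 148\right) + 19375 = \left(21904 + 106 \cdot 4 \cdot 5 + 15688 + 4 \cdot 5 \cdot 148\right) + 19375 = \left(21904 + 106 \cdot 20 + 15688 + 20 \cdot 148\right) + 19375 = \left(21904 + 2120 + 15688 + 2960\right) + 19375 = 42672 + 19375 = 62047$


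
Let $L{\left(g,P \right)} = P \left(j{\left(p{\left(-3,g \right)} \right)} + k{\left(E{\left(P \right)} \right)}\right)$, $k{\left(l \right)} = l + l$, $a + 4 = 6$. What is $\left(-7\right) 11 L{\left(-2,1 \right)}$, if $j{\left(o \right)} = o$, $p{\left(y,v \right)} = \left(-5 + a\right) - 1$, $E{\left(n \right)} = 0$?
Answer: $308$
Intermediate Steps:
$a = 2$ ($a = -4 + 6 = 2$)
$p{\left(y,v \right)} = -4$ ($p{\left(y,v \right)} = \left(-5 + 2\right) - 1 = -3 - 1 = -4$)
$k{\left(l \right)} = 2 l$
$L{\left(g,P \right)} = - 4 P$ ($L{\left(g,P \right)} = P \left(-4 + 2 \cdot 0\right) = P \left(-4 + 0\right) = P \left(-4\right) = - 4 P$)
$\left(-7\right) 11 L{\left(-2,1 \right)} = \left(-7\right) 11 \left(\left(-4\right) 1\right) = \left(-77\right) \left(-4\right) = 308$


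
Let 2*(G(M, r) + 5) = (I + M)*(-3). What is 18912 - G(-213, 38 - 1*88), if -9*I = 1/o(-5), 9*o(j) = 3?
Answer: 18597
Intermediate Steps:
o(j) = ⅓ (o(j) = (⅑)*3 = ⅓)
I = -⅓ (I = -1/(9*⅓) = -⅑*3 = -⅓ ≈ -0.33333)
G(M, r) = -9/2 - 3*M/2 (G(M, r) = -5 + ((-⅓ + M)*(-3))/2 = -5 + (1 - 3*M)/2 = -5 + (½ - 3*M/2) = -9/2 - 3*M/2)
18912 - G(-213, 38 - 1*88) = 18912 - (-9/2 - 3/2*(-213)) = 18912 - (-9/2 + 639/2) = 18912 - 1*315 = 18912 - 315 = 18597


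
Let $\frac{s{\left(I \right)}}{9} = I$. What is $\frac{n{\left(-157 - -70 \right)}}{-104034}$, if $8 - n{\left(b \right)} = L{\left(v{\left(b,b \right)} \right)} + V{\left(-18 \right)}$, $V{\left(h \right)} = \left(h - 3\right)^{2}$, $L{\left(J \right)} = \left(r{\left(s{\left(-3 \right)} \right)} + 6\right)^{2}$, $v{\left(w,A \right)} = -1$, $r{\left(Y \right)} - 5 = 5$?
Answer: $\frac{689}{104034} \approx 0.0066228$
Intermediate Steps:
$s{\left(I \right)} = 9 I$
$r{\left(Y \right)} = 10$ ($r{\left(Y \right)} = 5 + 5 = 10$)
$L{\left(J \right)} = 256$ ($L{\left(J \right)} = \left(10 + 6\right)^{2} = 16^{2} = 256$)
$V{\left(h \right)} = \left(-3 + h\right)^{2}$
$n{\left(b \right)} = -689$ ($n{\left(b \right)} = 8 - \left(256 + \left(-3 - 18\right)^{2}\right) = 8 - \left(256 + \left(-21\right)^{2}\right) = 8 - \left(256 + 441\right) = 8 - 697 = -689$)
$\frac{n{\left(-157 - -70 \right)}}{-104034} = - \frac{689}{-104034} = \left(-689\right) \left(- \frac{1}{104034}\right) = \frac{689}{104034}$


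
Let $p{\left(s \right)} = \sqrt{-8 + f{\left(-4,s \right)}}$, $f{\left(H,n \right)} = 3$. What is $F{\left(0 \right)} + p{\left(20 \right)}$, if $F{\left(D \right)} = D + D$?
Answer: $i \sqrt{5} \approx 2.2361 i$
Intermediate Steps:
$F{\left(D \right)} = 2 D$
$p{\left(s \right)} = i \sqrt{5}$ ($p{\left(s \right)} = \sqrt{-8 + 3} = \sqrt{-5} = i \sqrt{5}$)
$F{\left(0 \right)} + p{\left(20 \right)} = 2 \cdot 0 + i \sqrt{5} = 0 + i \sqrt{5} = i \sqrt{5}$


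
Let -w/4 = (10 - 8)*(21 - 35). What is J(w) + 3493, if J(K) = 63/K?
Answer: 55897/16 ≈ 3493.6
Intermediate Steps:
w = 112 (w = -4*(10 - 8)*(21 - 35) = -8*(-14) = -4*(-28) = 112)
J(w) + 3493 = 63/112 + 3493 = 63*(1/112) + 3493 = 9/16 + 3493 = 55897/16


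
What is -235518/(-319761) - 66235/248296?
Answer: 12432935831/26465125752 ≈ 0.46979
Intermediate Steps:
-235518/(-319761) - 66235/248296 = -235518*(-1/319761) - 66235*1/248296 = 78506/106587 - 66235/248296 = 12432935831/26465125752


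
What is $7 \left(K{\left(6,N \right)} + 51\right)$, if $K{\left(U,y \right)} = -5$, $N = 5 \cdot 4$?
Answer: $322$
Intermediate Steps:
$N = 20$
$7 \left(K{\left(6,N \right)} + 51\right) = 7 \left(-5 + 51\right) = 7 \cdot 46 = 322$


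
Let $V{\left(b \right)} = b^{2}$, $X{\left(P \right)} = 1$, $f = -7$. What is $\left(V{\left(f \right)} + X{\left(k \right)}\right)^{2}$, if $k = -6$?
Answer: $2500$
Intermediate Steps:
$\left(V{\left(f \right)} + X{\left(k \right)}\right)^{2} = \left(\left(-7\right)^{2} + 1\right)^{2} = \left(49 + 1\right)^{2} = 50^{2} = 2500$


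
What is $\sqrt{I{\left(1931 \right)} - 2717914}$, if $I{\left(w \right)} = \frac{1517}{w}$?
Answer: $\frac{i \sqrt{10134448795227}}{1931} \approx 1648.6 i$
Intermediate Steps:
$\sqrt{I{\left(1931 \right)} - 2717914} = \sqrt{\frac{1517}{1931} - 2717914} = \sqrt{- \frac{5248290417}{1931}} = \frac{i \sqrt{10134448795227}}{1931}$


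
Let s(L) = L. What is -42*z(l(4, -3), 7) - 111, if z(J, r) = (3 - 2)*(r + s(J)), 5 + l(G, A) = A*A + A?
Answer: -447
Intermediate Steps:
l(G, A) = -5 + A + A² (l(G, A) = -5 + (A*A + A) = -5 + (A² + A) = -5 + (A + A²) = -5 + A + A²)
z(J, r) = J + r (z(J, r) = (3 - 2)*(r + J) = 1*(J + r) = J + r)
-42*z(l(4, -3), 7) - 111 = -42*((-5 - 3 + (-3)²) + 7) - 111 = -42*((-5 - 3 + 9) + 7) - 111 = -42*(1 + 7) - 111 = -42*8 - 111 = -336 - 111 = -447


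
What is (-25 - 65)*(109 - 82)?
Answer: -2430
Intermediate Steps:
(-25 - 65)*(109 - 82) = -90*27 = -2430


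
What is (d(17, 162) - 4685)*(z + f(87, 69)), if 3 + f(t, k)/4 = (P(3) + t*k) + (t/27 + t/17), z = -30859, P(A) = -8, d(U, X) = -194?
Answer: 301125853/9 ≈ 3.3458e+7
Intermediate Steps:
f(t, k) = -44 + 176*t/459 + 4*k*t (f(t, k) = -12 + 4*((-8 + t*k) + (t/27 + t/17)) = -12 + 4*((-8 + k*t) + (t*(1/27) + t*(1/17))) = -12 + 4*((-8 + k*t) + (t/27 + t/17)) = -12 + 4*((-8 + k*t) + 44*t/459) = -12 + 4*(-8 + 44*t/459 + k*t) = -12 + (-32 + 176*t/459 + 4*k*t) = -44 + 176*t/459 + 4*k*t)
(d(17, 162) - 4685)*(z + f(87, 69)) = (-194 - 4685)*(-30859 + (-44 + (176/459)*87 + 4*69*87)) = -4879*(-30859 + (-44 + 5104/153 + 24012)) = -4879*(-30859 + 3672208/153) = -4879*(-1049219/153) = 301125853/9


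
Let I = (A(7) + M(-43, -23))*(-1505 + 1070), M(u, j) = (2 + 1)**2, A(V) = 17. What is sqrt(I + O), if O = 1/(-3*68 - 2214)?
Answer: I*sqrt(66126450858)/2418 ≈ 106.35*I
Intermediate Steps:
O = -1/2418 (O = 1/(-204 - 2214) = 1/(-2418) = -1/2418 ≈ -0.00041356)
M(u, j) = 9 (M(u, j) = 3**2 = 9)
I = -11310 (I = (17 + 9)*(-1505 + 1070) = 26*(-435) = -11310)
sqrt(I + O) = sqrt(-11310 - 1/2418) = sqrt(-27347581/2418) = I*sqrt(66126450858)/2418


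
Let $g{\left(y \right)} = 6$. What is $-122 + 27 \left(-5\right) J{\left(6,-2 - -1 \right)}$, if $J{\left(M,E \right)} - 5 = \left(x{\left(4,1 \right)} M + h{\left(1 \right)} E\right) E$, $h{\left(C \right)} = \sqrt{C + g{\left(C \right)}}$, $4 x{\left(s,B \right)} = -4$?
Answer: $-1607 - 135 \sqrt{7} \approx -1964.2$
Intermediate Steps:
$x{\left(s,B \right)} = -1$ ($x{\left(s,B \right)} = \frac{1}{4} \left(-4\right) = -1$)
$h{\left(C \right)} = \sqrt{6 + C}$ ($h{\left(C \right)} = \sqrt{C + 6} = \sqrt{6 + C}$)
$J{\left(M,E \right)} = 5 + E \left(- M + E \sqrt{7}\right)$ ($J{\left(M,E \right)} = 5 + \left(- M + \sqrt{6 + 1} E\right) E = 5 + \left(- M + \sqrt{7} E\right) E = 5 + \left(- M + E \sqrt{7}\right) E = 5 + E \left(- M + E \sqrt{7}\right)$)
$-122 + 27 \left(-5\right) J{\left(6,-2 - -1 \right)} = -122 + 27 \left(-5\right) \left(5 + \sqrt{7} \left(-2 - -1\right)^{2} - \left(-2 - -1\right) 6\right) = -122 - 135 \left(5 + \sqrt{7} \left(-2 + 1\right)^{2} - \left(-2 + 1\right) 6\right) = -122 - 135 \left(5 + \sqrt{7} \left(-1\right)^{2} - \left(-1\right) 6\right) = -122 - 135 \left(5 + \sqrt{7} \cdot 1 + 6\right) = -122 - 135 \left(5 + \sqrt{7} + 6\right) = -122 - 135 \left(11 + \sqrt{7}\right) = -122 - \left(1485 + 135 \sqrt{7}\right) = -1607 - 135 \sqrt{7}$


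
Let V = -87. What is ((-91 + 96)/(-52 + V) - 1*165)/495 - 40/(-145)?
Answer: -22964/399069 ≈ -0.057544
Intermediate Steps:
((-91 + 96)/(-52 + V) - 1*165)/495 - 40/(-145) = ((-91 + 96)/(-52 - 87) - 1*165)/495 - 40/(-145) = (5/(-139) - 165)*(1/495) - 40*(-1/145) = (5*(-1/139) - 165)*(1/495) + 8/29 = (-5/139 - 165)*(1/495) + 8/29 = -22940/139*1/495 + 8/29 = -4588/13761 + 8/29 = -22964/399069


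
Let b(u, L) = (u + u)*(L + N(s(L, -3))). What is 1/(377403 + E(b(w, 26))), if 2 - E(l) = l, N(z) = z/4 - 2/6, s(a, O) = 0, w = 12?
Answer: 1/376789 ≈ 2.6540e-6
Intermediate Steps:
N(z) = -⅓ + z/4 (N(z) = z*(¼) - 2*⅙ = z/4 - ⅓ = -⅓ + z/4)
b(u, L) = 2*u*(-⅓ + L) (b(u, L) = (u + u)*(L + (-⅓ + (¼)*0)) = (2*u)*(L + (-⅓ + 0)) = (2*u)*(L - ⅓) = (2*u)*(-⅓ + L) = 2*u*(-⅓ + L))
E(l) = 2 - l
1/(377403 + E(b(w, 26))) = 1/(377403 + (2 - 2*12*(-1 + 3*26)/3)) = 1/(377403 + (2 - 2*12*(-1 + 78)/3)) = 1/(377403 + (2 - 2*12*77/3)) = 1/(377403 + (2 - 1*616)) = 1/(377403 + (2 - 616)) = 1/(377403 - 614) = 1/376789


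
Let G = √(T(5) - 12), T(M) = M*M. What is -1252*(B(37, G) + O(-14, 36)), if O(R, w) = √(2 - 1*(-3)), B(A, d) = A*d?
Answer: -46324*√13 - 1252*√5 ≈ -1.6982e+5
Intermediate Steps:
T(M) = M²
G = √13 (G = √(5² - 12) = √(25 - 12) = √13 ≈ 3.6056)
O(R, w) = √5 (O(R, w) = √(2 + 3) = √5)
-1252*(B(37, G) + O(-14, 36)) = -1252*(37*√13 + √5) = -1252*(√5 + 37*√13) = -46324*√13 - 1252*√5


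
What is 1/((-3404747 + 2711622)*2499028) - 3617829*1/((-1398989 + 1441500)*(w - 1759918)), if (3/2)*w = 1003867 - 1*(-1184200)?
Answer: 33570974499367478/118817884160760168125 ≈ 0.00028254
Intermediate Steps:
w = 4376134/3 (w = 2*(1003867 - 1*(-1184200))/3 = 2*(1003867 + 1184200)/3 = (⅔)*2188067 = 4376134/3 ≈ 1.4587e+6)
1/((-3404747 + 2711622)*2499028) - 3617829*1/((-1398989 + 1441500)*(w - 1759918)) = 1/((-3404747 + 2711622)*2499028) - 3617829*1/((-1398989 + 1441500)*(4376134/3 - 1759918)) = (1/2499028)/(-693125) - 3617829/(42511*(-903620/3)) = -1/693125*1/2499028 - 3617829/(-38413789820/3) = -1/1732138782500 - 3617829*(-3/38413789820) = -1/1732138782500 + 10853487/38413789820 = 33570974499367478/118817884160760168125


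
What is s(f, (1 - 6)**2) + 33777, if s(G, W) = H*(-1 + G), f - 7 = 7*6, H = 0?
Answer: 33777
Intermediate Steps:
f = 49 (f = 7 + 7*6 = 7 + 42 = 49)
s(G, W) = 0 (s(G, W) = 0*(-1 + G) = 0)
s(f, (1 - 6)**2) + 33777 = 0 + 33777 = 33777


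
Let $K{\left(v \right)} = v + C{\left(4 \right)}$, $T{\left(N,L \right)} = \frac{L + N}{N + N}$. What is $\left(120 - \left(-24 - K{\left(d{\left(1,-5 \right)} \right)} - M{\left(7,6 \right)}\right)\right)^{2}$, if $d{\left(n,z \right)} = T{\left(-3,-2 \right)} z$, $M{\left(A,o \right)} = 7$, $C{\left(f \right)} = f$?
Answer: $\frac{819025}{36} \approx 22751.0$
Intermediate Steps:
$T{\left(N,L \right)} = \frac{L + N}{2 N}$
$d{\left(n,z \right)} = \frac{5 z}{6}$ ($d{\left(n,z \right)} = \frac{-2 - 3}{2 \left(-3\right)} z = \frac{1}{2} \left(- \frac{1}{3}\right) \left(-5\right) z = \frac{5 z}{6}$)
$K{\left(v \right)} = 4 + v$ ($K{\left(v \right)} = v + 4 = 4 + v$)
$\left(120 - \left(-24 - K{\left(d{\left(1,-5 \right)} \right)} - M{\left(7,6 \right)}\right)\right)^{2} = \left(120 + \left(\left(4 + \frac{5}{6} \left(-5\right)\right) - \left(-24 - 7\right)\right)\right)^{2} = \left(120 + \left(\left(4 - \frac{25}{6}\right) - \left(-24 - 7\right)\right)\right)^{2} = \left(120 - - \frac{185}{6}\right)^{2} = \left(120 + \left(- \frac{1}{6} + 31\right)\right)^{2} = \left(120 + \frac{185}{6}\right)^{2} = \left(\frac{905}{6}\right)^{2} = \frac{819025}{36}$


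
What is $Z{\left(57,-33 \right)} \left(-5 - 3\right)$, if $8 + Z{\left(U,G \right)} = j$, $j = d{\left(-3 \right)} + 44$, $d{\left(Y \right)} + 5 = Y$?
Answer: $-224$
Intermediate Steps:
$d{\left(Y \right)} = -5 + Y$
$j = 36$ ($j = \left(-5 - 3\right) + 44 = -8 + 44 = 36$)
$Z{\left(U,G \right)} = 28$ ($Z{\left(U,G \right)} = -8 + 36 = 28$)
$Z{\left(57,-33 \right)} \left(-5 - 3\right) = 28 \left(-5 - 3\right) = 28 \left(-8\right) = -224$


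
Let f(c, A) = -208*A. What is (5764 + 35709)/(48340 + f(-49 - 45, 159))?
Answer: 41473/15268 ≈ 2.7163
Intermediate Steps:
(5764 + 35709)/(48340 + f(-49 - 45, 159)) = (5764 + 35709)/(48340 - 208*159) = 41473/(48340 - 33072) = 41473/15268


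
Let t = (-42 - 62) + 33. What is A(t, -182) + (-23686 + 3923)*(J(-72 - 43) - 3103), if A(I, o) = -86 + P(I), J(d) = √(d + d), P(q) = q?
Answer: 61324432 - 19763*I*√230 ≈ 6.1324e+7 - 2.9972e+5*I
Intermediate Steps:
J(d) = √2*√d (J(d) = √(2*d) = √2*√d)
t = -71 (t = -104 + 33 = -71)
A(I, o) = -86 + I
A(t, -182) + (-23686 + 3923)*(J(-72 - 43) - 3103) = (-86 - 71) + (-23686 + 3923)*(√2*√(-72 - 43) - 3103) = -157 - 19763*(√2*√(-115) - 3103) = -157 - 19763*(√2*(I*√115) - 3103) = -157 - 19763*(I*√230 - 3103) = -157 - 19763*(-3103 + I*√230) = -157 + (61324589 - 19763*I*√230) = 61324432 - 19763*I*√230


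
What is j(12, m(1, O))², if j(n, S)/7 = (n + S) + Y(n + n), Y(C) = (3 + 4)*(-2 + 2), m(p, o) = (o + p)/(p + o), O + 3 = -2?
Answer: 8281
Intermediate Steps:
O = -5 (O = -3 - 2 = -5)
m(p, o) = 1 (m(p, o) = (o + p)/(o + p) = 1)
Y(C) = 0 (Y(C) = 7*0 = 0)
j(n, S) = 7*S + 7*n (j(n, S) = 7*((n + S) + 0) = 7*((S + n) + 0) = 7*(S + n) = 7*S + 7*n)
j(12, m(1, O))² = (7*1 + 7*12)² = (7 + 84)² = 91² = 8281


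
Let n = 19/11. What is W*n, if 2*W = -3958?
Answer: -37601/11 ≈ -3418.3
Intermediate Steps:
n = 19/11 (n = 19*(1/11) = 19/11 ≈ 1.7273)
W = -1979 (W = (½)*(-3958) = -1979)
W*n = -1979*19/11 = -37601/11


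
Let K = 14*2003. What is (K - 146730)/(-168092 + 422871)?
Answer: -118688/254779 ≈ -0.46585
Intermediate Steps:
K = 28042
(K - 146730)/(-168092 + 422871) = (28042 - 146730)/(-168092 + 422871) = -118688/254779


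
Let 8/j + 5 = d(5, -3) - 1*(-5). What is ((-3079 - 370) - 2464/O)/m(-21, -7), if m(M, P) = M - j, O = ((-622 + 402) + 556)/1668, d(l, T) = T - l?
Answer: 15681/20 ≈ 784.05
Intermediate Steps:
j = -1 (j = 8/(-5 + ((-3 - 1*5) - 1*(-5))) = 8/(-5 + ((-3 - 5) + 5)) = 8/(-5 + (-8 + 5)) = 8/(-5 - 3) = 8/(-8) = 8*(-1/8) = -1)
O = 28/139 (O = (-220 + 556)*(1/1668) = 336*(1/1668) = 28/139 ≈ 0.20144)
m(M, P) = 1 + M (m(M, P) = M - 1*(-1) = M + 1 = 1 + M)
((-3079 - 370) - 2464/O)/m(-21, -7) = ((-3079 - 370) - 2464/28/139)/(1 - 21) = (-3449 - 2464*139/28)/(-20) = (-3449 - 12232)*(-1/20) = -15681*(-1/20) = 15681/20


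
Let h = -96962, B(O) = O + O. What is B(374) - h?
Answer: 97710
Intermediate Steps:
B(O) = 2*O
B(374) - h = 2*374 - 1*(-96962) = 748 + 96962 = 97710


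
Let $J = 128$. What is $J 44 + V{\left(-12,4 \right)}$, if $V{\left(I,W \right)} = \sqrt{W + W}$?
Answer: $5632 + 2 \sqrt{2} \approx 5634.8$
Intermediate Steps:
$V{\left(I,W \right)} = \sqrt{2} \sqrt{W}$ ($V{\left(I,W \right)} = \sqrt{2 W} = \sqrt{2} \sqrt{W}$)
$J 44 + V{\left(-12,4 \right)} = 128 \cdot 44 + \sqrt{2} \sqrt{4} = 5632 + \sqrt{2} \cdot 2 = 5632 + 2 \sqrt{2}$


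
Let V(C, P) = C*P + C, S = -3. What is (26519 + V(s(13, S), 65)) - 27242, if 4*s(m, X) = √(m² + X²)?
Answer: -723 + 33*√178/2 ≈ -502.86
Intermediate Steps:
s(m, X) = √(X² + m²)/4 (s(m, X) = √(m² + X²)/4 = √(X² + m²)/4)
V(C, P) = C + C*P
(26519 + V(s(13, S), 65)) - 27242 = (26519 + (√((-3)² + 13²)/4)*(1 + 65)) - 27242 = (26519 + (√(9 + 169)/4)*66) - 27242 = (26519 + (√178/4)*66) - 27242 = (26519 + 33*√178/2) - 27242 = -723 + 33*√178/2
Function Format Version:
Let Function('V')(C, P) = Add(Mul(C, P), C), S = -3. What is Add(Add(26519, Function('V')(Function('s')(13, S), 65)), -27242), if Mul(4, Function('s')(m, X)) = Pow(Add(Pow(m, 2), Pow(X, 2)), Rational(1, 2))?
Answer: Add(-723, Mul(Rational(33, 2), Pow(178, Rational(1, 2)))) ≈ -502.86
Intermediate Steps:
Function('s')(m, X) = Mul(Rational(1, 4), Pow(Add(Pow(X, 2), Pow(m, 2)), Rational(1, 2))) (Function('s')(m, X) = Mul(Rational(1, 4), Pow(Add(Pow(m, 2), Pow(X, 2)), Rational(1, 2))) = Mul(Rational(1, 4), Pow(Add(Pow(X, 2), Pow(m, 2)), Rational(1, 2))))
Function('V')(C, P) = Add(C, Mul(C, P))
Add(Add(26519, Function('V')(Function('s')(13, S), 65)), -27242) = Add(Add(26519, Mul(Mul(Rational(1, 4), Pow(Add(Pow(-3, 2), Pow(13, 2)), Rational(1, 2))), Add(1, 65))), -27242) = Add(Add(26519, Mul(Mul(Rational(1, 4), Pow(Add(9, 169), Rational(1, 2))), 66)), -27242) = Add(Add(26519, Mul(Mul(Rational(1, 4), Pow(178, Rational(1, 2))), 66)), -27242) = Add(Add(26519, Mul(Rational(33, 2), Pow(178, Rational(1, 2)))), -27242) = Add(-723, Mul(Rational(33, 2), Pow(178, Rational(1, 2))))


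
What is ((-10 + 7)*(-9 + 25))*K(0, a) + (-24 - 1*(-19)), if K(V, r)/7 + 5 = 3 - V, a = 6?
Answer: 667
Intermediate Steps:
K(V, r) = -14 - 7*V (K(V, r) = -35 + 7*(3 - V) = -35 + (21 - 7*V) = -14 - 7*V)
((-10 + 7)*(-9 + 25))*K(0, a) + (-24 - 1*(-19)) = ((-10 + 7)*(-9 + 25))*(-14 - 7*0) + (-24 - 1*(-19)) = (-3*16)*(-14 + 0) + (-24 + 19) = -48*(-14) - 5 = 672 - 5 = 667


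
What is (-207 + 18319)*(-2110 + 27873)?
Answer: 466619456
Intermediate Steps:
(-207 + 18319)*(-2110 + 27873) = 18112*25763 = 466619456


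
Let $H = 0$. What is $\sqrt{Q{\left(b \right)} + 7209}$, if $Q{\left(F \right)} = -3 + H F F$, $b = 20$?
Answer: $\sqrt{7206} \approx 84.888$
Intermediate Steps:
$Q{\left(F \right)} = -3$ ($Q{\left(F \right)} = -3 + 0 F F = -3 + 0 F = -3 + 0 = -3$)
$\sqrt{Q{\left(b \right)} + 7209} = \sqrt{-3 + 7209} = \sqrt{7206}$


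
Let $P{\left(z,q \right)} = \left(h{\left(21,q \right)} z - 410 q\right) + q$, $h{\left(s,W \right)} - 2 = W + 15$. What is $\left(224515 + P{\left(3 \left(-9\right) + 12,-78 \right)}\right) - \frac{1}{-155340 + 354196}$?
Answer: $\frac{51172012191}{198856} \approx 2.5733 \cdot 10^{5}$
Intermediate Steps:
$h{\left(s,W \right)} = 17 + W$ ($h{\left(s,W \right)} = 2 + \left(W + 15\right) = 2 + \left(15 + W\right) = 17 + W$)
$P{\left(z,q \right)} = - 409 q + z \left(17 + q\right)$ ($P{\left(z,q \right)} = \left(\left(17 + q\right) z - 410 q\right) + q = \left(z \left(17 + q\right) - 410 q\right) + q = \left(- 410 q + z \left(17 + q\right)\right) + q = - 409 q + z \left(17 + q\right)$)
$\left(224515 + P{\left(3 \left(-9\right) + 12,-78 \right)}\right) - \frac{1}{-155340 + 354196} = \left(224515 + \left(\left(-409\right) \left(-78\right) + \left(3 \left(-9\right) + 12\right) \left(17 - 78\right)\right)\right) - \frac{1}{-155340 + 354196} = \left(224515 + \left(31902 + \left(-27 + 12\right) \left(-61\right)\right)\right) - \frac{1}{198856} = \left(224515 + \left(31902 - -915\right)\right) - \frac{1}{198856} = \left(224515 + \left(31902 + 915\right)\right) - \frac{1}{198856} = \left(224515 + 32817\right) - \frac{1}{198856} = 257332 - \frac{1}{198856} = \frac{51172012191}{198856}$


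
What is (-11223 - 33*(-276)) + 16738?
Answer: 14623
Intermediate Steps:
(-11223 - 33*(-276)) + 16738 = (-11223 + 9108) + 16738 = -2115 + 16738 = 14623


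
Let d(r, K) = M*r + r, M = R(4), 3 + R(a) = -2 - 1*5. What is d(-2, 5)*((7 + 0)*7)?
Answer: 882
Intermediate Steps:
R(a) = -10 (R(a) = -3 + (-2 - 1*5) = -3 + (-2 - 5) = -3 - 7 = -10)
M = -10
d(r, K) = -9*r (d(r, K) = -10*r + r = -9*r)
d(-2, 5)*((7 + 0)*7) = (-9*(-2))*((7 + 0)*7) = 18*(7*7) = 18*49 = 882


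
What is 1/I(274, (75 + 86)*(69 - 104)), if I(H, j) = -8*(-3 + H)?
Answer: -1/2168 ≈ -0.00046125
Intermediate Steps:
I(H, j) = 24 - 8*H
1/I(274, (75 + 86)*(69 - 104)) = 1/(24 - 8*274) = 1/(24 - 2192) = 1/(-2168) = -1/2168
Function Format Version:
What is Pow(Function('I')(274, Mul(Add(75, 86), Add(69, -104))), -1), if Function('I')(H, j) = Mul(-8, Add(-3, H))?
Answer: Rational(-1, 2168) ≈ -0.00046125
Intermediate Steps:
Function('I')(H, j) = Add(24, Mul(-8, H))
Pow(Function('I')(274, Mul(Add(75, 86), Add(69, -104))), -1) = Pow(Add(24, Mul(-8, 274)), -1) = Pow(Add(24, -2192), -1) = Pow(-2168, -1) = Rational(-1, 2168)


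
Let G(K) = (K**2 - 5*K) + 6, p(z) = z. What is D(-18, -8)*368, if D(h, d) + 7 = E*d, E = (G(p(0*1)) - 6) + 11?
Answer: -34960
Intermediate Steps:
G(K) = 6 + K**2 - 5*K
E = 11 (E = ((6 + (0*1)**2 - 0) - 6) + 11 = ((6 + 0**2 - 5*0) - 6) + 11 = ((6 + 0 + 0) - 6) + 11 = (6 - 6) + 11 = 0 + 11 = 11)
D(h, d) = -7 + 11*d
D(-18, -8)*368 = (-7 + 11*(-8))*368 = (-7 - 88)*368 = -95*368 = -34960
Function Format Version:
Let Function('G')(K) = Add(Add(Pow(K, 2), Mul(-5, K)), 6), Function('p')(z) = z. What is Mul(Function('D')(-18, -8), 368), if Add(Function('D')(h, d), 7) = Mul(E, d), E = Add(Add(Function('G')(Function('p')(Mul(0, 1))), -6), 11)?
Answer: -34960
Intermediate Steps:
Function('G')(K) = Add(6, Pow(K, 2), Mul(-5, K))
E = 11 (E = Add(Add(Add(6, Pow(Mul(0, 1), 2), Mul(-5, Mul(0, 1))), -6), 11) = Add(Add(Add(6, Pow(0, 2), Mul(-5, 0)), -6), 11) = Add(Add(Add(6, 0, 0), -6), 11) = Add(Add(6, -6), 11) = Add(0, 11) = 11)
Function('D')(h, d) = Add(-7, Mul(11, d))
Mul(Function('D')(-18, -8), 368) = Mul(Add(-7, Mul(11, -8)), 368) = Mul(Add(-7, -88), 368) = Mul(-95, 368) = -34960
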